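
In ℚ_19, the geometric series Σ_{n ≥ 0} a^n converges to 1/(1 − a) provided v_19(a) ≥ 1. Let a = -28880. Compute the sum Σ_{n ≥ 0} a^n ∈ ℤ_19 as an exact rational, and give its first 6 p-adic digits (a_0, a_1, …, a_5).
Σ a^n = 1/(1 − a) = 1/28881;  first 6 digits = (1, 0, 15, 14, 15, 13)

v_19(a) = 2 ≥ 1, so the series converges in ℤ_19 to 1/(1 − a) = 1/(1 − (-28880)) = 1/28881. Expand this rational in ℤ_19: compute digits iteratively via d_i = x_i mod 19, x_{i+1} = (x_i − d_i)/19. The first 6 digits are (1, 0, 15, 14, 15, 13).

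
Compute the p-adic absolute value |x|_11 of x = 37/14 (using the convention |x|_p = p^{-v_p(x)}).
|37/14|_11 = 1

Step 1 — compute v_11(x) by factoring powers of 11 out of the numerator and denominator: v_11(37/14) = 0. Step 2 — apply |x|_p = p^{-v_p(x)} = 11^{0} = 1.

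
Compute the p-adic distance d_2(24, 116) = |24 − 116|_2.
d_2(24, 116) = 1/4

Step 1 — x − y = 24 − 116 = -92. Step 2 — v_2(-92) = 2 (factor: -92 = −(2^2 · 23); the sign does not affect v_p). Step 3 — |x − y|_2 = 2^{-2} = 1/4.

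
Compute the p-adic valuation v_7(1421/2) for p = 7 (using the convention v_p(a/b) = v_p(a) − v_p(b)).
v_7(1421/2) = 2

Factor powers of 7 from the numerator and denominator of the reduced fraction: 1421 = 7^2 · 29 and 2 = 7^0 · 2. Apply v_p(a/b) = v_p(a) − v_p(b): v_7(1421/2) = 2 − 0 = 2.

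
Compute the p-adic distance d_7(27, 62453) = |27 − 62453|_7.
d_7(27, 62453) = 1/2401

Step 1 — x − y = 27 − 62453 = -62426. Step 2 — v_7(-62426) = 4 (factor: -62426 = −(7^4 · 26); the sign does not affect v_p). Step 3 — |x − y|_7 = 7^{-4} = 1/2401.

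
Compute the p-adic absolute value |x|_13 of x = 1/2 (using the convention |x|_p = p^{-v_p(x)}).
|1/2|_13 = 1

Step 1 — compute v_13(x) by factoring powers of 13 out of the numerator and denominator: v_13(1/2) = 0. Step 2 — apply |x|_p = p^{-v_p(x)} = 13^{0} = 1.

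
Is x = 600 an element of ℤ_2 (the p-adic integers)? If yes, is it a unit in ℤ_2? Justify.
x ∈ ℤ_2 but not a unit; v_2(x) = 3 > 0

ℤ_2 = {x ∈ ℚ_2 : v_2(x) ≥ 0} and ℤ_2^× = {x ∈ ℤ_2 : v_2(x) = 0}. Here v_2(600) = v_2(num) − v_2(den) = 3; compare against these criteria.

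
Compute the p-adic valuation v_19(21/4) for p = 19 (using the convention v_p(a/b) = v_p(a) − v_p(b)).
v_19(21/4) = 0

Factor powers of 19 from the numerator and denominator of the reduced fraction: 21 = 19^0 · 21 and 4 = 19^0 · 4. Apply v_p(a/b) = v_p(a) − v_p(b): v_19(21/4) = 0 − 0 = 0.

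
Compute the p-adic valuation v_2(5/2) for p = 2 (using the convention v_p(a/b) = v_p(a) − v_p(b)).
v_2(5/2) = -1

Factor powers of 2 from the numerator and denominator of the reduced fraction: 5 = 2^0 · 5 and 2 = 2^1 · 1. Apply v_p(a/b) = v_p(a) − v_p(b): v_2(5/2) = 0 − 1 = -1.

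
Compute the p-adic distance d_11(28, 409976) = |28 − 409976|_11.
d_11(28, 409976) = 1/14641

Step 1 — x − y = 28 − 409976 = -409948. Step 2 — v_11(-409948) = 4 (factor: -409948 = −(11^4 · 28); the sign does not affect v_p). Step 3 — |x − y|_11 = 11^{-4} = 1/14641.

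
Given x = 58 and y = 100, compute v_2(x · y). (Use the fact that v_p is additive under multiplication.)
v_2(5800) = 3

v_p(x) = 1 (factor: 58 = 2^1 · 29); v_p(y) = 2 (factor: 100 = 2^2 · 25). Additivity: v_p(xy) = v_p(x) + v_p(y) = 1 + 2 = 3. (Direct check: xy = 5800 = 2^3 · (725).)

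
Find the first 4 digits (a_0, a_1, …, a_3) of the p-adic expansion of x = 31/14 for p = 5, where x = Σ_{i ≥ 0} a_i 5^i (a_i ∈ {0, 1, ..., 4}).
(a_0, …, a_3) = (4, 0, 1, 3)

v_5(31/14) = 0 (numerator and denominator both coprime to 5), so x ∈ ℤ_5^×. Compute digits iteratively via a_i = x_i mod 5, x_{i+1} = (x_i − a_i)/5, with x_0 = x:
  x_0 = 31/14;  a_0 = 4;  x_1 = (x_0 − 4)/5 = -5/14
  x_1 = -5/14;  a_1 = 0;  x_2 = (x_1 − 0)/5 = -1/14
  x_2 = -1/14;  a_2 = 1;  x_3 = (x_2 − 1)/5 = -3/14
  x_3 = -3/14;  a_3 = 3;  x_4 = (x_3 − 3)/5 = -9/14
Digits: (4, 0, 1, 3).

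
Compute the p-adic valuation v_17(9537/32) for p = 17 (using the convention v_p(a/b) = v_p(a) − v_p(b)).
v_17(9537/32) = 2

Factor powers of 17 from the numerator and denominator of the reduced fraction: 9537 = 17^2 · 33 and 32 = 17^0 · 32. Apply v_p(a/b) = v_p(a) − v_p(b): v_17(9537/32) = 2 − 0 = 2.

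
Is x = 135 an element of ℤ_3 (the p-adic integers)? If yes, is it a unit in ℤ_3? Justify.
x ∈ ℤ_3 but not a unit; v_3(x) = 3 > 0

ℤ_3 = {x ∈ ℚ_3 : v_3(x) ≥ 0} and ℤ_3^× = {x ∈ ℤ_3 : v_3(x) = 0}. Here v_3(135) = v_3(num) − v_3(den) = 3; compare against these criteria.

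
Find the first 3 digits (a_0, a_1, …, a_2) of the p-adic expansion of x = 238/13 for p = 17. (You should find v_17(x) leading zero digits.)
(a_0, …, a_2) = (0, 5, 5)

v_17(238/13) = 1, so a_0 = ... = a_0 = 0. Factor out: x = 17^1 · u with u = 14/13 a unit in ℤ_17. Expand u iteratively via a_{v+i} = u_i mod 17, u_{i+1} = (u_i − a_{v+i})/17:
  u_0 = 14/13;  a_1 = 5;  u_1 = (u_0 − 5)/17 = -3/13
  u_1 = -3/13;  a_2 = 5;  u_2 = (u_1 − 5)/17 = -4/13
Digits: (0, 5, 5).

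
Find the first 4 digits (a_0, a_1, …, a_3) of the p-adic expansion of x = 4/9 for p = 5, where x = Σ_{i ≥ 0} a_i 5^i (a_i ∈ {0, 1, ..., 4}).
(a_0, …, a_3) = (1, 1, 2, 4)

v_5(4/9) = 0 (numerator and denominator both coprime to 5), so x ∈ ℤ_5^×. Compute digits iteratively via a_i = x_i mod 5, x_{i+1} = (x_i − a_i)/5, with x_0 = x:
  x_0 = 4/9;  a_0 = 1;  x_1 = (x_0 − 1)/5 = -1/9
  x_1 = -1/9;  a_1 = 1;  x_2 = (x_1 − 1)/5 = -2/9
  x_2 = -2/9;  a_2 = 2;  x_3 = (x_2 − 2)/5 = -4/9
  x_3 = -4/9;  a_3 = 4;  x_4 = (x_3 − 4)/5 = -8/9
Digits: (1, 1, 2, 4).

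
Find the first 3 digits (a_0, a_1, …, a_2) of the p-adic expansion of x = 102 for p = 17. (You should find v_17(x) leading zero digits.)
(a_0, …, a_2) = (0, 6, 0)

v_17(102) = 1, so a_0 = ... = a_0 = 0. Factor out: x = 17^1 · u with u = 6 a unit in ℤ_17. Expand u iteratively via a_{v+i} = u_i mod 17, u_{i+1} = (u_i − a_{v+i})/17:
  u_0 = 6;  a_1 = 6;  u_1 = (u_0 − 6)/17 = 0
  u_1 = 0;  a_2 = 0;  u_2 = (u_1 − 0)/17 = 0
Digits: (0, 6, 0).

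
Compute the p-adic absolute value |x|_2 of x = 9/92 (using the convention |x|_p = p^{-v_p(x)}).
|9/92|_2 = 4

Step 1 — compute v_2(x) by factoring powers of 2 out of the numerator and denominator: v_2(9/92) = -2. Step 2 — apply |x|_p = p^{-v_p(x)} = 2^{2} = 4.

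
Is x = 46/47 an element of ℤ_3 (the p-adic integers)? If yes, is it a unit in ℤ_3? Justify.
x ∈ ℤ_3^× (unit); v_3(x) = 0

ℤ_3 = {x ∈ ℚ_3 : v_3(x) ≥ 0} and ℤ_3^× = {x ∈ ℤ_3 : v_3(x) = 0}. Here v_3(46/47) = v_3(num) − v_3(den) = 0; compare against these criteria.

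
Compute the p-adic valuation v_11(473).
v_11(473) = 1

v_11(n) is the largest exponent k such that 11^k divides n. Factor out: 473 = 11^1 · 43. (Sign doesn't affect v_p.) So v_11(473) = 1.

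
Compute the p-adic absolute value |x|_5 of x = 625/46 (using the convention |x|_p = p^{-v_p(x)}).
|625/46|_5 = 1/625

Step 1 — compute v_5(x) by factoring powers of 5 out of the numerator and denominator: v_5(625/46) = 4. Step 2 — apply |x|_p = p^{-v_p(x)} = 5^{-4} = 1/625.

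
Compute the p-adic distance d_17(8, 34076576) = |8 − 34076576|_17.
d_17(8, 34076576) = 1/1419857

Step 1 — x − y = 8 − 34076576 = -34076568. Step 2 — v_17(-34076568) = 5 (factor: -34076568 = −(17^5 · 24); the sign does not affect v_p). Step 3 — |x − y|_17 = 17^{-5} = 1/1419857.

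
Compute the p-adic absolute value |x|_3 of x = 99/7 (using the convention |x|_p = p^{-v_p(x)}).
|99/7|_3 = 1/9

Step 1 — compute v_3(x) by factoring powers of 3 out of the numerator and denominator: v_3(99/7) = 2. Step 2 — apply |x|_p = p^{-v_p(x)} = 3^{-2} = 1/9.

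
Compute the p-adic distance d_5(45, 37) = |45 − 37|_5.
d_5(45, 37) = 1

Step 1 — x − y = 45 − 37 = 8. Step 2 — v_5(8) = 0 (factor: 8 = (5^0 · 8); the sign does not affect v_p). Step 3 — |x − y|_5 = 5^{0} = 1.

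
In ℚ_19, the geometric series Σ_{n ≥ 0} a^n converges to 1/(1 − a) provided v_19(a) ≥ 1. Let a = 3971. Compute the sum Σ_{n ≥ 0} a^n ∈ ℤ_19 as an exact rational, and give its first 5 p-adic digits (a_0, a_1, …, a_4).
Σ a^n = 1/(1 − a) = -1/3970;  first 5 digits = (1, 0, 11, 0, 7)

v_19(a) = 2 ≥ 1, so the series converges in ℤ_19 to 1/(1 − a) = 1/(1 − 3971) = -1/3970. Expand this rational in ℤ_19: compute digits iteratively via d_i = x_i mod 19, x_{i+1} = (x_i − d_i)/19. The first 5 digits are (1, 0, 11, 0, 7).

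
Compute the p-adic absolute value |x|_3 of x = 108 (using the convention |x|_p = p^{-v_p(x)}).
|108|_3 = 1/27

Step 1 — compute v_3(x) by factoring powers of 3 out of the numerator and denominator: v_3(108) = 3. Step 2 — apply |x|_p = p^{-v_p(x)} = 3^{-3} = 1/27.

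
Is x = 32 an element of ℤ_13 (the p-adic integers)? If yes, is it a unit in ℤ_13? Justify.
x ∈ ℤ_13^× (unit); v_13(x) = 0

ℤ_13 = {x ∈ ℚ_13 : v_13(x) ≥ 0} and ℤ_13^× = {x ∈ ℤ_13 : v_13(x) = 0}. Here v_13(32) = v_13(num) − v_13(den) = 0; compare against these criteria.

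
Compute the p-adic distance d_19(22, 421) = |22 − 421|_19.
d_19(22, 421) = 1/19

Step 1 — x − y = 22 − 421 = -399. Step 2 — v_19(-399) = 1 (factor: -399 = −(19^1 · 21); the sign does not affect v_p). Step 3 — |x − y|_19 = 19^{-1} = 1/19.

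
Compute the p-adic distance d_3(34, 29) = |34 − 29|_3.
d_3(34, 29) = 1

Step 1 — x − y = 34 − 29 = 5. Step 2 — v_3(5) = 0 (factor: 5 = (3^0 · 5); the sign does not affect v_p). Step 3 — |x − y|_3 = 3^{0} = 1.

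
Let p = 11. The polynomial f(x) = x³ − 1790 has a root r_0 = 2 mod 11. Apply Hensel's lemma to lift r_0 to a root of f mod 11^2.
r_1 = 90 (mod 121)

Hensel: r_{i+1} = r_i − f(r_i)/f′(r_i) mod 11^{i+2}, where f′(x) = 3x². Iterate:
  r_0 = 2 (mod 11)
  r_1 = 90 (mod 121)
Final: r = 90 with f(r) ≡ 0 mod 11^2.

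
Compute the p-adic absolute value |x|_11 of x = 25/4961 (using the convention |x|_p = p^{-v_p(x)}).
|25/4961|_11 = 121

Step 1 — compute v_11(x) by factoring powers of 11 out of the numerator and denominator: v_11(25/4961) = -2. Step 2 — apply |x|_p = p^{-v_p(x)} = 11^{2} = 121.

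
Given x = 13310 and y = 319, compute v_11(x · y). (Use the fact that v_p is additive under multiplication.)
v_11(4245890) = 4

v_p(x) = 3 (factor: 13310 = 11^3 · 10); v_p(y) = 1 (factor: 319 = 11^1 · 29). Additivity: v_p(xy) = v_p(x) + v_p(y) = 3 + 1 = 4. (Direct check: xy = 4245890 = 11^4 · (290).)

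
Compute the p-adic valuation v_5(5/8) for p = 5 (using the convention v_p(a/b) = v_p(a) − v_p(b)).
v_5(5/8) = 1

Factor powers of 5 from the numerator and denominator of the reduced fraction: 5 = 5^1 · 1 and 8 = 5^0 · 8. Apply v_p(a/b) = v_p(a) − v_p(b): v_5(5/8) = 1 − 0 = 1.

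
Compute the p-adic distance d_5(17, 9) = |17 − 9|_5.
d_5(17, 9) = 1

Step 1 — x − y = 17 − 9 = 8. Step 2 — v_5(8) = 0 (factor: 8 = (5^0 · 8); the sign does not affect v_p). Step 3 — |x − y|_5 = 5^{0} = 1.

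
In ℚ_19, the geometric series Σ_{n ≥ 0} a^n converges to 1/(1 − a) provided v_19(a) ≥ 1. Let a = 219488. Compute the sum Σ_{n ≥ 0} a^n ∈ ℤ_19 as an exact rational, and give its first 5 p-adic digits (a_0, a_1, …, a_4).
Σ a^n = 1/(1 − a) = -1/219487;  first 5 digits = (1, 0, 0, 13, 1)

v_19(a) = 3 ≥ 1, so the series converges in ℤ_19 to 1/(1 − a) = 1/(1 − 219488) = -1/219487. Expand this rational in ℤ_19: compute digits iteratively via d_i = x_i mod 19, x_{i+1} = (x_i − d_i)/19. The first 5 digits are (1, 0, 0, 13, 1).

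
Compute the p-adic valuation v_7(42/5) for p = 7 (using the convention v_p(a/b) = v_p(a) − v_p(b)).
v_7(42/5) = 1

Factor powers of 7 from the numerator and denominator of the reduced fraction: 42 = 7^1 · 6 and 5 = 7^0 · 5. Apply v_p(a/b) = v_p(a) − v_p(b): v_7(42/5) = 1 − 0 = 1.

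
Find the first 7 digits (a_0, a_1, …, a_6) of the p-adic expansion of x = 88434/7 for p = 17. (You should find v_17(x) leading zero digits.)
(a_0, …, a_6) = (0, 0, 0, 5, 12, 9, 14)

v_17(88434/7) = 3, so a_0 = ... = a_2 = 0. Factor out: x = 17^3 · u with u = 18/7 a unit in ℤ_17. Expand u iteratively via a_{v+i} = u_i mod 17, u_{i+1} = (u_i − a_{v+i})/17:
  u_0 = 18/7;  a_3 = 5;  u_1 = (u_0 − 5)/17 = -1/7
  u_1 = -1/7;  a_4 = 12;  u_2 = (u_1 − 12)/17 = -5/7
  u_2 = -5/7;  a_5 = 9;  u_3 = (u_2 − 9)/17 = -4/7
  u_3 = -4/7;  a_6 = 14;  u_4 = (u_3 − 14)/17 = -6/7
Digits: (0, 0, 0, 5, 12, 9, 14).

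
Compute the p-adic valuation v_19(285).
v_19(285) = 1

v_19(n) is the largest exponent k such that 19^k divides n. Factor out: 285 = 19^1 · 15. (Sign doesn't affect v_p.) So v_19(285) = 1.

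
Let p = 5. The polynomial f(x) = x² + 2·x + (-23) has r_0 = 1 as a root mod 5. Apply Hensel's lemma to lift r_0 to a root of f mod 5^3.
r_2 = 31 (mod 125)

Hensel: r_{i+1} = r_i − f(r_i)·(f′(r_i))^{-1} mod 5^{i+2}, f′(x) = 2x + 2. Iterate:
  r_0 = 1 (mod 5)
  r_1 = 6 (mod 25)
  r_2 = 31 (mod 125)
Final: r = 31 satisfies f(r) ≡ 0 mod 5^3.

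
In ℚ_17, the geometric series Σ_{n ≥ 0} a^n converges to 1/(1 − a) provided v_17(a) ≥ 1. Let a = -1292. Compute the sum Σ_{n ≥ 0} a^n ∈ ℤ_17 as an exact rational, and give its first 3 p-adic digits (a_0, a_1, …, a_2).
Σ a^n = 1/(1 − a) = 1/1293;  first 3 digits = (1, 9, 8)

v_17(a) = 1 ≥ 1, so the series converges in ℤ_17 to 1/(1 − a) = 1/(1 − (-1292)) = 1/1293. Expand this rational in ℤ_17: compute digits iteratively via d_i = x_i mod 17, x_{i+1} = (x_i − d_i)/17. The first 3 digits are (1, 9, 8).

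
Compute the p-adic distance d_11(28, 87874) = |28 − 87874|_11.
d_11(28, 87874) = 1/14641

Step 1 — x − y = 28 − 87874 = -87846. Step 2 — v_11(-87846) = 4 (factor: -87846 = −(11^4 · 6); the sign does not affect v_p). Step 3 — |x − y|_11 = 11^{-4} = 1/14641.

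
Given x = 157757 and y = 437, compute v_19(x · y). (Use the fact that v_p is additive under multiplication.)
v_19(68939809) = 4

v_p(x) = 3 (factor: 157757 = 19^3 · 23); v_p(y) = 1 (factor: 437 = 19^1 · 23). Additivity: v_p(xy) = v_p(x) + v_p(y) = 3 + 1 = 4. (Direct check: xy = 68939809 = 19^4 · (529).)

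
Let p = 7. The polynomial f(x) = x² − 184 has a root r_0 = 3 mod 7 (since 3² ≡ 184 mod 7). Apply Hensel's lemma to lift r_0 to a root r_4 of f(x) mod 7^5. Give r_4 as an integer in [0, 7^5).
r_4 = 5218 (mod 16807)

Hensel's recurrence: r_{i+1} = r_i − f(r_i)·(f′(r_i))^{-1} mod 7^{i+2}, with f′(x) = 2x. Iterate:
  r_0 = 3 (mod 7)
  r_1 = 24 (mod 49)
  r_2 = 73 (mod 343)
  r_3 = 416 (mod 2401)
  r_4 = 5218 (mod 16807)
Final: r_4 = 5218, and one checks f(r_4) ≡ 0 mod 7^5.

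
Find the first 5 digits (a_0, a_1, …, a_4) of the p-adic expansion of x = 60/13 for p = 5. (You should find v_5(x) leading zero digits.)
(a_0, …, a_4) = (0, 4, 4, 1, 0)

v_5(60/13) = 1, so a_0 = ... = a_0 = 0. Factor out: x = 5^1 · u with u = 12/13 a unit in ℤ_5. Expand u iteratively via a_{v+i} = u_i mod 5, u_{i+1} = (u_i − a_{v+i})/5:
  u_0 = 12/13;  a_1 = 4;  u_1 = (u_0 − 4)/5 = -8/13
  u_1 = -8/13;  a_2 = 4;  u_2 = (u_1 − 4)/5 = -12/13
  u_2 = -12/13;  a_3 = 1;  u_3 = (u_2 − 1)/5 = -5/13
  u_3 = -5/13;  a_4 = 0;  u_4 = (u_3 − 0)/5 = -1/13
Digits: (0, 4, 4, 1, 0).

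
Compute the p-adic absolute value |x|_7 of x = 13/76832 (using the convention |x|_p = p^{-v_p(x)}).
|13/76832|_7 = 2401

Step 1 — compute v_7(x) by factoring powers of 7 out of the numerator and denominator: v_7(13/76832) = -4. Step 2 — apply |x|_p = p^{-v_p(x)} = 7^{4} = 2401.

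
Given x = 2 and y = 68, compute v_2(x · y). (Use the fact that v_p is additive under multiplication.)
v_2(136) = 3

v_p(x) = 1 (factor: 2 = 2^1 · 1); v_p(y) = 2 (factor: 68 = 2^2 · 17). Additivity: v_p(xy) = v_p(x) + v_p(y) = 1 + 2 = 3. (Direct check: xy = 136 = 2^3 · (17).)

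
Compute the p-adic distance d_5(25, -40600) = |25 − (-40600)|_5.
d_5(25, -40600) = 1/3125

Step 1 — x − y = 25 − (-40600) = 40625. Step 2 — v_5(40625) = 5 (factor: 40625 = (5^5 · 13); the sign does not affect v_p). Step 3 — |x − y|_5 = 5^{-5} = 1/3125.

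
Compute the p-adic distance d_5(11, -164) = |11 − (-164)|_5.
d_5(11, -164) = 1/25

Step 1 — x − y = 11 − (-164) = 175. Step 2 — v_5(175) = 2 (factor: 175 = (5^2 · 7); the sign does not affect v_p). Step 3 — |x − y|_5 = 5^{-2} = 1/25.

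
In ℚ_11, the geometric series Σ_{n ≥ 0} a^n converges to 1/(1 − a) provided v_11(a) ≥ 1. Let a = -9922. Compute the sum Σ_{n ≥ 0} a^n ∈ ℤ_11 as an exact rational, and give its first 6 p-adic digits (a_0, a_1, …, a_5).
Σ a^n = 1/(1 − a) = 1/9923;  first 6 digits = (1, 0, 6, 3, 2, 6)

v_11(a) = 2 ≥ 1, so the series converges in ℤ_11 to 1/(1 − a) = 1/(1 − (-9922)) = 1/9923. Expand this rational in ℤ_11: compute digits iteratively via d_i = x_i mod 11, x_{i+1} = (x_i − d_i)/11. The first 6 digits are (1, 0, 6, 3, 2, 6).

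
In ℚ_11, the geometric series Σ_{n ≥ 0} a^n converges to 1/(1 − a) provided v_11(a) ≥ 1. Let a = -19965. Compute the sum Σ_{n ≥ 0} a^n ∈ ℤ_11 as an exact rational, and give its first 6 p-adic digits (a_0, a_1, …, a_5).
Σ a^n = 1/(1 − a) = 1/19966;  first 6 digits = (1, 0, 0, 7, 9, 10)

v_11(a) = 3 ≥ 1, so the series converges in ℤ_11 to 1/(1 − a) = 1/(1 − (-19965)) = 1/19966. Expand this rational in ℤ_11: compute digits iteratively via d_i = x_i mod 11, x_{i+1} = (x_i − d_i)/11. The first 6 digits are (1, 0, 0, 7, 9, 10).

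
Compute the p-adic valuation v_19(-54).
v_19(-54) = 0

v_19(n) is the largest exponent k such that 19^k divides n. Factor out: -54 = -19^0 · 54. (Sign doesn't affect v_p.) So v_19(-54) = 0.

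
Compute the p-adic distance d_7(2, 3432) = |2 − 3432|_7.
d_7(2, 3432) = 1/343

Step 1 — x − y = 2 − 3432 = -3430. Step 2 — v_7(-3430) = 3 (factor: -3430 = −(7^3 · 10); the sign does not affect v_p). Step 3 — |x − y|_7 = 7^{-3} = 1/343.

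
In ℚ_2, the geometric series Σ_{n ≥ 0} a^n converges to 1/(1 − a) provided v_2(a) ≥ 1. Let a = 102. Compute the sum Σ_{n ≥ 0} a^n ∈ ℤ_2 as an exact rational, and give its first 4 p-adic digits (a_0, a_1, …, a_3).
Σ a^n = 1/(1 − a) = -1/101;  first 4 digits = (1, 1, 0, 0)

v_2(a) = 1 ≥ 1, so the series converges in ℤ_2 to 1/(1 − a) = 1/(1 − 102) = -1/101. Expand this rational in ℤ_2: compute digits iteratively via d_i = x_i mod 2, x_{i+1} = (x_i − d_i)/2. The first 4 digits are (1, 1, 0, 0).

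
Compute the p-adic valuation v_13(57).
v_13(57) = 0

v_13(n) is the largest exponent k such that 13^k divides n. Factor out: 57 = 13^0 · 57. (Sign doesn't affect v_p.) So v_13(57) = 0.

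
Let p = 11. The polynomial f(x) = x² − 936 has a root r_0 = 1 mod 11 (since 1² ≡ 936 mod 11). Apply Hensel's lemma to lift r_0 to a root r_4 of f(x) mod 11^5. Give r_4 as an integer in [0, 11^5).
r_4 = 89343 (mod 161051)

Hensel's recurrence: r_{i+1} = r_i − f(r_i)·(f′(r_i))^{-1} mod 11^{i+2}, with f′(x) = 2x. Iterate:
  r_0 = 1 (mod 11)
  r_1 = 45 (mod 121)
  r_2 = 166 (mod 1331)
  r_3 = 1497 (mod 14641)
  r_4 = 89343 (mod 161051)
Final: r_4 = 89343, and one checks f(r_4) ≡ 0 mod 11^5.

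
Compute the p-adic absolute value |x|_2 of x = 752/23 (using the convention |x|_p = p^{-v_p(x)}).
|752/23|_2 = 1/16

Step 1 — compute v_2(x) by factoring powers of 2 out of the numerator and denominator: v_2(752/23) = 4. Step 2 — apply |x|_p = p^{-v_p(x)} = 2^{-4} = 1/16.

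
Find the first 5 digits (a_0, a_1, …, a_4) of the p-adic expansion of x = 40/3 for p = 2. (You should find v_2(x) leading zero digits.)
(a_0, …, a_4) = (0, 0, 0, 1, 1)

v_2(40/3) = 3, so a_0 = ... = a_2 = 0. Factor out: x = 2^3 · u with u = 5/3 a unit in ℤ_2. Expand u iteratively via a_{v+i} = u_i mod 2, u_{i+1} = (u_i − a_{v+i})/2:
  u_0 = 5/3;  a_3 = 1;  u_1 = (u_0 − 1)/2 = 1/3
  u_1 = 1/3;  a_4 = 1;  u_2 = (u_1 − 1)/2 = -1/3
Digits: (0, 0, 0, 1, 1).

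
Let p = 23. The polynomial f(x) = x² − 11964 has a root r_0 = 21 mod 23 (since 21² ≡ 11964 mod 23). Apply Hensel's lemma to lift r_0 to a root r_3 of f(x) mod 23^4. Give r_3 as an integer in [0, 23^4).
r_3 = 212311 (mod 279841)

Hensel's recurrence: r_{i+1} = r_i − f(r_i)·(f′(r_i))^{-1} mod 23^{i+2}, with f′(x) = 2x. Iterate:
  r_0 = 21 (mod 23)
  r_1 = 182 (mod 529)
  r_2 = 5472 (mod 12167)
  r_3 = 212311 (mod 279841)
Final: r_3 = 212311, and one checks f(r_3) ≡ 0 mod 23^4.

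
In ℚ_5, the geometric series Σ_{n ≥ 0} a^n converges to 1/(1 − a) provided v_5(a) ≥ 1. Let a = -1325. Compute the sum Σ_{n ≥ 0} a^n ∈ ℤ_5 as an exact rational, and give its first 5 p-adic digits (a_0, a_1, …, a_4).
Σ a^n = 1/(1 − a) = 1/1326;  first 5 digits = (1, 0, 2, 4, 1)

v_5(a) = 2 ≥ 1, so the series converges in ℤ_5 to 1/(1 − a) = 1/(1 − (-1325)) = 1/1326. Expand this rational in ℤ_5: compute digits iteratively via d_i = x_i mod 5, x_{i+1} = (x_i − d_i)/5. The first 5 digits are (1, 0, 2, 4, 1).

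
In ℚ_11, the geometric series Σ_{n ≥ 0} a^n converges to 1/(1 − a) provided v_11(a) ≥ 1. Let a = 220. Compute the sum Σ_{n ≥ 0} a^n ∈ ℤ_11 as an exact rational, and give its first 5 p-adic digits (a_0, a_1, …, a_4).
Σ a^n = 1/(1 − a) = -1/219;  first 5 digits = (1, 9, 5, 6, 9)

v_11(a) = 1 ≥ 1, so the series converges in ℤ_11 to 1/(1 − a) = 1/(1 − 220) = -1/219. Expand this rational in ℤ_11: compute digits iteratively via d_i = x_i mod 11, x_{i+1} = (x_i − d_i)/11. The first 5 digits are (1, 9, 5, 6, 9).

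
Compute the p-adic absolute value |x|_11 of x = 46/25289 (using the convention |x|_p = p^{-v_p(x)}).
|46/25289|_11 = 1331

Step 1 — compute v_11(x) by factoring powers of 11 out of the numerator and denominator: v_11(46/25289) = -3. Step 2 — apply |x|_p = p^{-v_p(x)} = 11^{3} = 1331.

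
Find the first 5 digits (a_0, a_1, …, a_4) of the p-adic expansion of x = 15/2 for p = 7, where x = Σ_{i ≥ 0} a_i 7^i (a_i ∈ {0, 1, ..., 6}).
(a_0, …, a_4) = (4, 4, 3, 3, 3)

v_7(15/2) = 0 (numerator and denominator both coprime to 7), so x ∈ ℤ_7^×. Compute digits iteratively via a_i = x_i mod 7, x_{i+1} = (x_i − a_i)/7, with x_0 = x:
  x_0 = 15/2;  a_0 = 4;  x_1 = (x_0 − 4)/7 = 1/2
  x_1 = 1/2;  a_1 = 4;  x_2 = (x_1 − 4)/7 = -1/2
  x_2 = -1/2;  a_2 = 3;  x_3 = (x_2 − 3)/7 = -1/2
  x_3 = -1/2;  a_3 = 3;  x_4 = (x_3 − 3)/7 = -1/2
  x_4 = -1/2;  a_4 = 3;  x_5 = (x_4 − 3)/7 = -1/2
Digits: (4, 4, 3, 3, 3).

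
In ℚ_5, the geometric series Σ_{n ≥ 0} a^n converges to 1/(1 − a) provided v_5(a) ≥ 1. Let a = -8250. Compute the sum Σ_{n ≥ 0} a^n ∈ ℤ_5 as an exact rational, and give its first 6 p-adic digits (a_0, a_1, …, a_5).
Σ a^n = 1/(1 − a) = 1/8251;  first 6 digits = (1, 0, 0, 4, 1, 2)

v_5(a) = 3 ≥ 1, so the series converges in ℤ_5 to 1/(1 − a) = 1/(1 − (-8250)) = 1/8251. Expand this rational in ℤ_5: compute digits iteratively via d_i = x_i mod 5, x_{i+1} = (x_i − d_i)/5. The first 6 digits are (1, 0, 0, 4, 1, 2).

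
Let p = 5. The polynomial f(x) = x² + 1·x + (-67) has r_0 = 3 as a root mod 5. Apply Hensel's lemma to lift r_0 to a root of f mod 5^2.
r_1 = 18 (mod 25)

Hensel: r_{i+1} = r_i − f(r_i)·(f′(r_i))^{-1} mod 5^{i+2}, f′(x) = 2x + 1. Iterate:
  r_0 = 3 (mod 5)
  r_1 = 18 (mod 25)
Final: r = 18 satisfies f(r) ≡ 0 mod 5^2.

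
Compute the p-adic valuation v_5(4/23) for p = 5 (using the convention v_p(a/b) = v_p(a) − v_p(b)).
v_5(4/23) = 0

Factor powers of 5 from the numerator and denominator of the reduced fraction: 4 = 5^0 · 4 and 23 = 5^0 · 23. Apply v_p(a/b) = v_p(a) − v_p(b): v_5(4/23) = 0 − 0 = 0.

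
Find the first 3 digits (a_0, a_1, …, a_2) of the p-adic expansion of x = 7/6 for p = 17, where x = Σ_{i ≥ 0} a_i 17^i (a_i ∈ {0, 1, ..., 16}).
(a_0, …, a_2) = (4, 14, 2)

v_17(7/6) = 0 (numerator and denominator both coprime to 17), so x ∈ ℤ_17^×. Compute digits iteratively via a_i = x_i mod 17, x_{i+1} = (x_i − a_i)/17, with x_0 = x:
  x_0 = 7/6;  a_0 = 4;  x_1 = (x_0 − 4)/17 = -1/6
  x_1 = -1/6;  a_1 = 14;  x_2 = (x_1 − 14)/17 = -5/6
  x_2 = -5/6;  a_2 = 2;  x_3 = (x_2 − 2)/17 = -1/6
Digits: (4, 14, 2).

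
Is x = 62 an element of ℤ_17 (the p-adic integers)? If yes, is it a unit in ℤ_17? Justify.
x ∈ ℤ_17^× (unit); v_17(x) = 0

ℤ_17 = {x ∈ ℚ_17 : v_17(x) ≥ 0} and ℤ_17^× = {x ∈ ℤ_17 : v_17(x) = 0}. Here v_17(62) = v_17(num) − v_17(den) = 0; compare against these criteria.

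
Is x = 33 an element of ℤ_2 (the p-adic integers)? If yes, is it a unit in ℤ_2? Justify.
x ∈ ℤ_2^× (unit); v_2(x) = 0

ℤ_2 = {x ∈ ℚ_2 : v_2(x) ≥ 0} and ℤ_2^× = {x ∈ ℤ_2 : v_2(x) = 0}. Here v_2(33) = v_2(num) − v_2(den) = 0; compare against these criteria.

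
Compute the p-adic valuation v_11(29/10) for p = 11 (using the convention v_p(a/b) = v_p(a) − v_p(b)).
v_11(29/10) = 0

Factor powers of 11 from the numerator and denominator of the reduced fraction: 29 = 11^0 · 29 and 10 = 11^0 · 10. Apply v_p(a/b) = v_p(a) − v_p(b): v_11(29/10) = 0 − 0 = 0.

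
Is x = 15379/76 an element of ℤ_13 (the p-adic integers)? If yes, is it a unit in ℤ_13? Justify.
x ∈ ℤ_13 but not a unit; v_13(x) = 3 > 0

ℤ_13 = {x ∈ ℚ_13 : v_13(x) ≥ 0} and ℤ_13^× = {x ∈ ℤ_13 : v_13(x) = 0}. Here v_13(15379/76) = v_13(num) − v_13(den) = 3; compare against these criteria.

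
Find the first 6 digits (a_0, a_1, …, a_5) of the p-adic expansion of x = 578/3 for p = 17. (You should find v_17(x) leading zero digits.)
(a_0, …, a_5) = (0, 0, 12, 5, 11, 5)

v_17(578/3) = 2, so a_0 = ... = a_1 = 0. Factor out: x = 17^2 · u with u = 2/3 a unit in ℤ_17. Expand u iteratively via a_{v+i} = u_i mod 17, u_{i+1} = (u_i − a_{v+i})/17:
  u_0 = 2/3;  a_2 = 12;  u_1 = (u_0 − 12)/17 = -2/3
  u_1 = -2/3;  a_3 = 5;  u_2 = (u_1 − 5)/17 = -1/3
  u_2 = -1/3;  a_4 = 11;  u_3 = (u_2 − 11)/17 = -2/3
  u_3 = -2/3;  a_5 = 5;  u_4 = (u_3 − 5)/17 = -1/3
Digits: (0, 0, 12, 5, 11, 5).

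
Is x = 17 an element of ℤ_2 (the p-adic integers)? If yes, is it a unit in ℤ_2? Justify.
x ∈ ℤ_2^× (unit); v_2(x) = 0

ℤ_2 = {x ∈ ℚ_2 : v_2(x) ≥ 0} and ℤ_2^× = {x ∈ ℤ_2 : v_2(x) = 0}. Here v_2(17) = v_2(num) − v_2(den) = 0; compare against these criteria.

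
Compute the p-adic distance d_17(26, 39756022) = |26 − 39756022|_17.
d_17(26, 39756022) = 1/1419857

Step 1 — x − y = 26 − 39756022 = -39755996. Step 2 — v_17(-39755996) = 5 (factor: -39755996 = −(17^5 · 28); the sign does not affect v_p). Step 3 — |x − y|_17 = 17^{-5} = 1/1419857.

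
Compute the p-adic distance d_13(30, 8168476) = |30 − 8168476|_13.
d_13(30, 8168476) = 1/371293

Step 1 — x − y = 30 − 8168476 = -8168446. Step 2 — v_13(-8168446) = 5 (factor: -8168446 = −(13^5 · 22); the sign does not affect v_p). Step 3 — |x − y|_13 = 13^{-5} = 1/371293.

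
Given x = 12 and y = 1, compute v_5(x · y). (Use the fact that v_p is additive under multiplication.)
v_5(12) = 0

v_p(x) = 0 (factor: 12 = 5^0 · 12); v_p(y) = 0 (factor: 1 = 5^0 · 1). Additivity: v_p(xy) = v_p(x) + v_p(y) = 0 + 0 = 0. (Direct check: xy = 12 = 5^0 · (12).)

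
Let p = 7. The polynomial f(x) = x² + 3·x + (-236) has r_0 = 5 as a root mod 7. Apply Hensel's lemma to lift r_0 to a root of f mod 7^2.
r_1 = 5 (mod 49)

Hensel: r_{i+1} = r_i − f(r_i)·(f′(r_i))^{-1} mod 7^{i+2}, f′(x) = 2x + 3. Iterate:
  r_0 = 5 (mod 7)
  r_1 = 5 (mod 49)
Final: r = 5 satisfies f(r) ≡ 0 mod 7^2.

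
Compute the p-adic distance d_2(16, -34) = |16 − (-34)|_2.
d_2(16, -34) = 1/2

Step 1 — x − y = 16 − (-34) = 50. Step 2 — v_2(50) = 1 (factor: 50 = (2^1 · 25); the sign does not affect v_p). Step 3 — |x − y|_2 = 2^{-1} = 1/2.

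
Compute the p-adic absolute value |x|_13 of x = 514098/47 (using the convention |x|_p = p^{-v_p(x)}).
|514098/47|_13 = 1/28561

Step 1 — compute v_13(x) by factoring powers of 13 out of the numerator and denominator: v_13(514098/47) = 4. Step 2 — apply |x|_p = p^{-v_p(x)} = 13^{-4} = 1/28561.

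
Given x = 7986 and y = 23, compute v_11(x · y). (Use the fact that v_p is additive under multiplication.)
v_11(183678) = 3

v_p(x) = 3 (factor: 7986 = 11^3 · 6); v_p(y) = 0 (factor: 23 = 11^0 · 23). Additivity: v_p(xy) = v_p(x) + v_p(y) = 3 + 0 = 3. (Direct check: xy = 183678 = 11^3 · (138).)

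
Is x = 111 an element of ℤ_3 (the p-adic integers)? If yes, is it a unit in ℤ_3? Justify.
x ∈ ℤ_3 but not a unit; v_3(x) = 1 > 0

ℤ_3 = {x ∈ ℚ_3 : v_3(x) ≥ 0} and ℤ_3^× = {x ∈ ℤ_3 : v_3(x) = 0}. Here v_3(111) = v_3(num) − v_3(den) = 1; compare against these criteria.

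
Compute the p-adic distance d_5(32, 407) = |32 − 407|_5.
d_5(32, 407) = 1/125

Step 1 — x − y = 32 − 407 = -375. Step 2 — v_5(-375) = 3 (factor: -375 = −(5^3 · 3); the sign does not affect v_p). Step 3 — |x − y|_5 = 5^{-3} = 1/125.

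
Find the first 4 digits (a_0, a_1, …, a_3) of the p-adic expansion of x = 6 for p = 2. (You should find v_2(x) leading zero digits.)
(a_0, …, a_3) = (0, 1, 1, 0)

v_2(6) = 1, so a_0 = ... = a_0 = 0. Factor out: x = 2^1 · u with u = 3 a unit in ℤ_2. Expand u iteratively via a_{v+i} = u_i mod 2, u_{i+1} = (u_i − a_{v+i})/2:
  u_0 = 3;  a_1 = 1;  u_1 = (u_0 − 1)/2 = 1
  u_1 = 1;  a_2 = 1;  u_2 = (u_1 − 1)/2 = 0
  u_2 = 0;  a_3 = 0;  u_3 = (u_2 − 0)/2 = 0
Digits: (0, 1, 1, 0).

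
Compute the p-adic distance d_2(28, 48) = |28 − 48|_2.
d_2(28, 48) = 1/4

Step 1 — x − y = 28 − 48 = -20. Step 2 — v_2(-20) = 2 (factor: -20 = −(2^2 · 5); the sign does not affect v_p). Step 3 — |x − y|_2 = 2^{-2} = 1/4.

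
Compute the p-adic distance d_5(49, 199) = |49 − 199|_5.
d_5(49, 199) = 1/25

Step 1 — x − y = 49 − 199 = -150. Step 2 — v_5(-150) = 2 (factor: -150 = −(5^2 · 6); the sign does not affect v_p). Step 3 — |x − y|_5 = 5^{-2} = 1/25.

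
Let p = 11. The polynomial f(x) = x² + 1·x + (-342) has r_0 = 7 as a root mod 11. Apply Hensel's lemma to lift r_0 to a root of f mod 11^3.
r_2 = 18 (mod 1331)

Hensel: r_{i+1} = r_i − f(r_i)·(f′(r_i))^{-1} mod 11^{i+2}, f′(x) = 2x + 1. Iterate:
  r_0 = 7 (mod 11)
  r_1 = 18 (mod 121)
  r_2 = 18 (mod 1331)
Final: r = 18 satisfies f(r) ≡ 0 mod 11^3.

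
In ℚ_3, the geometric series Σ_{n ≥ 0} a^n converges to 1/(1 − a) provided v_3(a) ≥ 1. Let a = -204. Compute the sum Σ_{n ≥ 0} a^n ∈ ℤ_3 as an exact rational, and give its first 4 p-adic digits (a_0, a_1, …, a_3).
Σ a^n = 1/(1 − a) = 1/205;  first 4 digits = (1, 1, 2, 1)

v_3(a) = 1 ≥ 1, so the series converges in ℤ_3 to 1/(1 − a) = 1/(1 − (-204)) = 1/205. Expand this rational in ℤ_3: compute digits iteratively via d_i = x_i mod 3, x_{i+1} = (x_i − d_i)/3. The first 4 digits are (1, 1, 2, 1).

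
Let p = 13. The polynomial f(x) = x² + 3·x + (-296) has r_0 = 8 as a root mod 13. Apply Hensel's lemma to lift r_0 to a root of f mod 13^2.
r_1 = 99 (mod 169)

Hensel: r_{i+1} = r_i − f(r_i)·(f′(r_i))^{-1} mod 13^{i+2}, f′(x) = 2x + 3. Iterate:
  r_0 = 8 (mod 13)
  r_1 = 99 (mod 169)
Final: r = 99 satisfies f(r) ≡ 0 mod 13^2.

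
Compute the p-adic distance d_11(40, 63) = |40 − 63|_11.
d_11(40, 63) = 1

Step 1 — x − y = 40 − 63 = -23. Step 2 — v_11(-23) = 0 (factor: -23 = −(11^0 · 23); the sign does not affect v_p). Step 3 — |x − y|_11 = 11^{0} = 1.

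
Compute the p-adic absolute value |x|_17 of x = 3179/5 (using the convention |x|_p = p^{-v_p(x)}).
|3179/5|_17 = 1/289

Step 1 — compute v_17(x) by factoring powers of 17 out of the numerator and denominator: v_17(3179/5) = 2. Step 2 — apply |x|_p = p^{-v_p(x)} = 17^{-2} = 1/289.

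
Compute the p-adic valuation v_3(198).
v_3(198) = 2

v_3(n) is the largest exponent k such that 3^k divides n. Factor out: 198 = 3^2 · 22. (Sign doesn't affect v_p.) So v_3(198) = 2.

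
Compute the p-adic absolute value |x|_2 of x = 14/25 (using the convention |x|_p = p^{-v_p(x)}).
|14/25|_2 = 1/2

Step 1 — compute v_2(x) by factoring powers of 2 out of the numerator and denominator: v_2(14/25) = 1. Step 2 — apply |x|_p = p^{-v_p(x)} = 2^{-1} = 1/2.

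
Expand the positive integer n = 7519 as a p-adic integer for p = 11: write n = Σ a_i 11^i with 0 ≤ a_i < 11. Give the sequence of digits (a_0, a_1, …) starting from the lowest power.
(a_0, a_1, …) = (6, 1, 7, 5)

Repeated division by 11 gives the digits low-to-high: 7519 = 6 + 1·11^1 + 7·11^2 + 5·11^3. Digit sequence: (6, 1, 7, 5).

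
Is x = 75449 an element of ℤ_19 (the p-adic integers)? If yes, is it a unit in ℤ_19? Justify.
x ∈ ℤ_19 but not a unit; v_19(x) = 3 > 0

ℤ_19 = {x ∈ ℚ_19 : v_19(x) ≥ 0} and ℤ_19^× = {x ∈ ℤ_19 : v_19(x) = 0}. Here v_19(75449) = v_19(num) − v_19(den) = 3; compare against these criteria.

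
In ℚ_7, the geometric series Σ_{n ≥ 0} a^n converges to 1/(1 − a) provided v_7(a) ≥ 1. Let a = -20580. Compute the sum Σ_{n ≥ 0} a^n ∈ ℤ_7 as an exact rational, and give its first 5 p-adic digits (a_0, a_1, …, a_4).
Σ a^n = 1/(1 − a) = 1/20581;  first 5 digits = (1, 0, 0, 3, 5)

v_7(a) = 3 ≥ 1, so the series converges in ℤ_7 to 1/(1 − a) = 1/(1 − (-20580)) = 1/20581. Expand this rational in ℤ_7: compute digits iteratively via d_i = x_i mod 7, x_{i+1} = (x_i − d_i)/7. The first 5 digits are (1, 0, 0, 3, 5).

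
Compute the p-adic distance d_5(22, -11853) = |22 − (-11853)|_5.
d_5(22, -11853) = 1/625

Step 1 — x − y = 22 − (-11853) = 11875. Step 2 — v_5(11875) = 4 (factor: 11875 = (5^4 · 19); the sign does not affect v_p). Step 3 — |x − y|_5 = 5^{-4} = 1/625.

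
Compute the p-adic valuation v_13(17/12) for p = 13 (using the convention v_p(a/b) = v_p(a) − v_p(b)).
v_13(17/12) = 0

Factor powers of 13 from the numerator and denominator of the reduced fraction: 17 = 13^0 · 17 and 12 = 13^0 · 12. Apply v_p(a/b) = v_p(a) − v_p(b): v_13(17/12) = 0 − 0 = 0.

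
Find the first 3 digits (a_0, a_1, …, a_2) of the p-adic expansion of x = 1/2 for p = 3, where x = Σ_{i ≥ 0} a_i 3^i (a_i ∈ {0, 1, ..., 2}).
(a_0, …, a_2) = (2, 1, 1)

v_3(1/2) = 0 (numerator and denominator both coprime to 3), so x ∈ ℤ_3^×. Compute digits iteratively via a_i = x_i mod 3, x_{i+1} = (x_i − a_i)/3, with x_0 = x:
  x_0 = 1/2;  a_0 = 2;  x_1 = (x_0 − 2)/3 = -1/2
  x_1 = -1/2;  a_1 = 1;  x_2 = (x_1 − 1)/3 = -1/2
  x_2 = -1/2;  a_2 = 1;  x_3 = (x_2 − 1)/3 = -1/2
Digits: (2, 1, 1).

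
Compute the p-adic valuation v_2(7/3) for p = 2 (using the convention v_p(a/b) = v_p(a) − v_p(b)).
v_2(7/3) = 0

Factor powers of 2 from the numerator and denominator of the reduced fraction: 7 = 2^0 · 7 and 3 = 2^0 · 3. Apply v_p(a/b) = v_p(a) − v_p(b): v_2(7/3) = 0 − 0 = 0.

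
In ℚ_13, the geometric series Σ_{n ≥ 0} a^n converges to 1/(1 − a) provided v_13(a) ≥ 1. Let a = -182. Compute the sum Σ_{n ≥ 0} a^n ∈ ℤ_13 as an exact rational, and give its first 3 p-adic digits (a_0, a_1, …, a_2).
Σ a^n = 1/(1 − a) = 1/183;  first 3 digits = (1, 12, 12)

v_13(a) = 1 ≥ 1, so the series converges in ℤ_13 to 1/(1 − a) = 1/(1 − (-182)) = 1/183. Expand this rational in ℤ_13: compute digits iteratively via d_i = x_i mod 13, x_{i+1} = (x_i − d_i)/13. The first 3 digits are (1, 12, 12).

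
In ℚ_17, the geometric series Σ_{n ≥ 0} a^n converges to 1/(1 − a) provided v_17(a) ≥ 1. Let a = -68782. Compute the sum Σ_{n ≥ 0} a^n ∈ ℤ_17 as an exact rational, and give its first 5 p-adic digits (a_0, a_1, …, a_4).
Σ a^n = 1/(1 − a) = 1/68783;  first 5 digits = (1, 0, 0, 3, 16)

v_17(a) = 3 ≥ 1, so the series converges in ℤ_17 to 1/(1 − a) = 1/(1 − (-68782)) = 1/68783. Expand this rational in ℤ_17: compute digits iteratively via d_i = x_i mod 17, x_{i+1} = (x_i − d_i)/17. The first 5 digits are (1, 0, 0, 3, 16).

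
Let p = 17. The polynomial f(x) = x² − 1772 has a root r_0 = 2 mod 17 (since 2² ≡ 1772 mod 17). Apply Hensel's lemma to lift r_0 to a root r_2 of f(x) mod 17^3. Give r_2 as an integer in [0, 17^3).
r_2 = 733 (mod 4913)

Hensel's recurrence: r_{i+1} = r_i − f(r_i)·(f′(r_i))^{-1} mod 17^{i+2}, with f′(x) = 2x. Iterate:
  r_0 = 2 (mod 17)
  r_1 = 155 (mod 289)
  r_2 = 733 (mod 4913)
Final: r_2 = 733, and one checks f(r_2) ≡ 0 mod 17^3.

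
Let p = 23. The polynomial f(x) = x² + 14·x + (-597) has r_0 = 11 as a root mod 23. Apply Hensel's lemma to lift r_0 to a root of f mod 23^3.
r_2 = 10982 (mod 12167)

Hensel: r_{i+1} = r_i − f(r_i)·(f′(r_i))^{-1} mod 23^{i+2}, f′(x) = 2x + 14. Iterate:
  r_0 = 11 (mod 23)
  r_1 = 402 (mod 529)
  r_2 = 10982 (mod 12167)
Final: r = 10982 satisfies f(r) ≡ 0 mod 23^3.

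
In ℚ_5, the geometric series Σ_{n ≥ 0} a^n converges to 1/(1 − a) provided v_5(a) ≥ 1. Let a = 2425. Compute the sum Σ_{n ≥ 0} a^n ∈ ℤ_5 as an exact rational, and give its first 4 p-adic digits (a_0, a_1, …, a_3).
Σ a^n = 1/(1 − a) = -1/2424;  first 4 digits = (1, 0, 2, 4)

v_5(a) = 2 ≥ 1, so the series converges in ℤ_5 to 1/(1 − a) = 1/(1 − 2425) = -1/2424. Expand this rational in ℤ_5: compute digits iteratively via d_i = x_i mod 5, x_{i+1} = (x_i − d_i)/5. The first 4 digits are (1, 0, 2, 4).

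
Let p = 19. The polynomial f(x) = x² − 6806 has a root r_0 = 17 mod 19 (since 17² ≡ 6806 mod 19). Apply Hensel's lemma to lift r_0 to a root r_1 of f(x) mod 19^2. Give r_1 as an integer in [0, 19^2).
r_1 = 283 (mod 361)

Hensel's recurrence: r_{i+1} = r_i − f(r_i)·(f′(r_i))^{-1} mod 19^{i+2}, with f′(x) = 2x. Iterate:
  r_0 = 17 (mod 19)
  r_1 = 283 (mod 361)
Final: r_1 = 283, and one checks f(r_1) ≡ 0 mod 19^2.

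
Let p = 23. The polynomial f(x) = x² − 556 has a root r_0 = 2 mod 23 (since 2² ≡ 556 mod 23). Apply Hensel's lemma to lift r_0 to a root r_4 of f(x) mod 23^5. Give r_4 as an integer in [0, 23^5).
r_4 = 2562616 (mod 6436343)

Hensel's recurrence: r_{i+1} = r_i − f(r_i)·(f′(r_i))^{-1} mod 23^{i+2}, with f′(x) = 2x. Iterate:
  r_0 = 2 (mod 23)
  r_1 = 140 (mod 529)
  r_2 = 7546 (mod 12167)
  r_3 = 44047 (mod 279841)
  r_4 = 2562616 (mod 6436343)
Final: r_4 = 2562616, and one checks f(r_4) ≡ 0 mod 23^5.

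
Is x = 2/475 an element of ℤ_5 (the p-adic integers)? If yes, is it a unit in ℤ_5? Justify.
x ∉ ℤ_5 (v_5(x) = -2 < 0)

ℤ_5 = {x ∈ ℚ_5 : v_5(x) ≥ 0} and ℤ_5^× = {x ∈ ℤ_5 : v_5(x) = 0}. Here v_5(2/475) = v_5(num) − v_5(den) = -2; compare against these criteria.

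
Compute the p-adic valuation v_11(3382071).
v_11(3382071) = 5

v_11(n) is the largest exponent k such that 11^k divides n. Factor out: 3382071 = 11^5 · 21. (Sign doesn't affect v_p.) So v_11(3382071) = 5.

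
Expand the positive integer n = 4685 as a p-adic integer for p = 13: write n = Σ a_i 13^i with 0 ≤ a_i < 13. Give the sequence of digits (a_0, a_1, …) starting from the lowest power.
(a_0, a_1, …) = (5, 9, 1, 2)

Repeated division by 13 gives the digits low-to-high: 4685 = 5 + 9·13^1 + 1·13^2 + 2·13^3. Digit sequence: (5, 9, 1, 2).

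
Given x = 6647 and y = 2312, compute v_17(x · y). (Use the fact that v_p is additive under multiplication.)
v_17(15367864) = 4

v_p(x) = 2 (factor: 6647 = 17^2 · 23); v_p(y) = 2 (factor: 2312 = 17^2 · 8). Additivity: v_p(xy) = v_p(x) + v_p(y) = 2 + 2 = 4. (Direct check: xy = 15367864 = 17^4 · (184).)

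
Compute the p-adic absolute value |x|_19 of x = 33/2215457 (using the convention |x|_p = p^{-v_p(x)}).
|33/2215457|_19 = 130321

Step 1 — compute v_19(x) by factoring powers of 19 out of the numerator and denominator: v_19(33/2215457) = -4. Step 2 — apply |x|_p = p^{-v_p(x)} = 19^{4} = 130321.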